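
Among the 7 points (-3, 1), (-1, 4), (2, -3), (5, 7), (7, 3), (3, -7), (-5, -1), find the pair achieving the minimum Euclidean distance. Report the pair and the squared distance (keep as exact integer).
Pair = ((-3, 1), (-5, -1)); squared distance = 8

Compute all C(7, 2) = 21 pairwise squared distances (x_i − x_j)² + (y_i − y_j)². The minimum is 8, attained by the pair ((-3, 1), (-5, -1)).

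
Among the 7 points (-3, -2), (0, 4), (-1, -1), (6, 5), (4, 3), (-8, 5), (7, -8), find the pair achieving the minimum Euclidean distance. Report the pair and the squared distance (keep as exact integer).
Pair = ((-3, -2), (-1, -1)); squared distance = 5

Compute all C(7, 2) = 21 pairwise squared distances (x_i − x_j)² + (y_i − y_j)². The minimum is 5, attained by the pair ((-3, -2), (-1, -1)).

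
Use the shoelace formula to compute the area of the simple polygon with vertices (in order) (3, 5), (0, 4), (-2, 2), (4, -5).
Area = 57/2

Shoelace formula: Area = (1/2) |Σ_i (x_i · y_{i+1} − x_{i+1} · y_i)| (indices mod n). Compute each cross term:
  (3)(4) − (0)(5) = 12
  (0)(2) − (-2)(4) = 8
  (-2)(-5) − (4)(2) = 2
  (4)(5) − (3)(-5) = 35
Sum = 57, so (signed) Area = 57/2 = 57/2, |Area| = 57/2.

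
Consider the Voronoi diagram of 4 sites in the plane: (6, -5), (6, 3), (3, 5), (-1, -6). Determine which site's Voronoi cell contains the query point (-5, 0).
Nearest site = (-1, -6)

The Voronoi cell of site s contains exactly those query points closer to s than to any other site. Compute squared distances from q = (-5, 0) to each site:
  (-1 − -5)² + (-6 − 0)² = 52
  (3 − -5)² + (5 − 0)² = 89
  (6 − -5)² + (3 − 0)² = 130
  (6 − -5)² + (-5 − 0)² = 146
Minimum is attained by (-1, -6), so q lies in its Voronoi cell.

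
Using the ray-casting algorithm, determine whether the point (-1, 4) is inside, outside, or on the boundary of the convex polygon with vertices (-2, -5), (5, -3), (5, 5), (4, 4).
The point (-1, 4) lies strictly outside the polygon

Cast a horizontal ray to the right from the query point and count how many polygon edges it crosses (each edge strictly once or zero times, handled with the usual half-open convention). 
Parity of crossings → even ⇒ outside.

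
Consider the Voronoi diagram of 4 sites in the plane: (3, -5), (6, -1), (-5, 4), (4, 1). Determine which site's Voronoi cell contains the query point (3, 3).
Nearest site = (4, 1)

The Voronoi cell of site s contains exactly those query points closer to s than to any other site. Compute squared distances from q = (3, 3) to each site:
  (4 − 3)² + (1 − 3)² = 5
  (6 − 3)² + (-1 − 3)² = 25
  (3 − 3)² + (-5 − 3)² = 64
  (-5 − 3)² + (4 − 3)² = 65
Minimum is attained by (4, 1), so q lies in its Voronoi cell.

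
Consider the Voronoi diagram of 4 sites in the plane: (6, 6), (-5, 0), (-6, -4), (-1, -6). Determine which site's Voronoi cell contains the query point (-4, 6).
Nearest site = (-5, 0)

The Voronoi cell of site s contains exactly those query points closer to s than to any other site. Compute squared distances from q = (-4, 6) to each site:
  (-5 − -4)² + (0 − 6)² = 37
  (6 − -4)² + (6 − 6)² = 100
  (-6 − -4)² + (-4 − 6)² = 104
  (-1 − -4)² + (-6 − 6)² = 153
Minimum is attained by (-5, 0), so q lies in its Voronoi cell.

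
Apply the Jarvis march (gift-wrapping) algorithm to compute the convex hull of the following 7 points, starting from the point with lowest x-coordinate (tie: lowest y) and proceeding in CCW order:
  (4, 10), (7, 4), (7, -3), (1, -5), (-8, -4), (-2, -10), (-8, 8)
Hull (CCW) = [(-8, -4), (-2, -10), (7, -3), (7, 4), (4, 10), (-8, 8)]

Jarvis march: at each step, from the current hull vertex p, select the next vertex q as the point such that every other point lies strictly to the left of (or on) the directed line p → q. (Equivalently: for every other point r, the cross product (q − p) × (r − p) ≥ 0.)
Starting point (lowest x, tie lowest y): (-8, -4). Wrap until returning to start. Resulting hull: (-8, -4), (-2, -10), (7, -3), (7, 4), (4, 10), (-8, 8).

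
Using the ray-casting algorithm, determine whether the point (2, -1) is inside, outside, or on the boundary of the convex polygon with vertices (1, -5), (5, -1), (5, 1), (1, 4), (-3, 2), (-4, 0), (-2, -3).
The point (2, -1) lies strictly inside the polygon

Cast a horizontal ray to the right from the query point and count how many polygon edges it crosses (each edge strictly once or zero times, handled with the usual half-open convention). 
Parity of crossings → odd ⇒ inside.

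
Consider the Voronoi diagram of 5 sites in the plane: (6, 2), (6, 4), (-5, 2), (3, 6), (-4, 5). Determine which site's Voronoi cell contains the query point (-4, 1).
Nearest site = (-5, 2)

The Voronoi cell of site s contains exactly those query points closer to s than to any other site. Compute squared distances from q = (-4, 1) to each site:
  (-5 − -4)² + (2 − 1)² = 2
  (-4 − -4)² + (5 − 1)² = 16
  (3 − -4)² + (6 − 1)² = 74
  (6 − -4)² + (2 − 1)² = 101
  (6 − -4)² + (4 − 1)² = 109
Minimum is attained by (-5, 2), so q lies in its Voronoi cell.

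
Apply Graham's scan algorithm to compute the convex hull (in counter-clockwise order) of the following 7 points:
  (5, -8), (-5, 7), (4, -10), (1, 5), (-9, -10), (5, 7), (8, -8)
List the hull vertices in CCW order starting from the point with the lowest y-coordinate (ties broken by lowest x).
Hull (CCW) = [(-9, -10), (4, -10), (8, -8), (5, 7), (-5, 7)]

Graham scan procedure:
  1. Find the pivot p₀ = point with lowest y (tie → lowest x): (-9, -10).
  2. Sort the remaining points by polar angle around p₀.
  3. Walk through sorted points, maintaining a stack; pop the top while the last three entries make a non-left turn (cross product ≤ 0).
  4. Final stack is the convex hull in CCW order: (-9, -10), (4, -10), (8, -8), (5, 7), (-5, 7).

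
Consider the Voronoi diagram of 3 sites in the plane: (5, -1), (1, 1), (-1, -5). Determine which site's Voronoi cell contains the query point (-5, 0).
Nearest site = (1, 1)

The Voronoi cell of site s contains exactly those query points closer to s than to any other site. Compute squared distances from q = (-5, 0) to each site:
  (1 − -5)² + (1 − 0)² = 37
  (-1 − -5)² + (-5 − 0)² = 41
  (5 − -5)² + (-1 − 0)² = 101
Minimum is attained by (1, 1), so q lies in its Voronoi cell.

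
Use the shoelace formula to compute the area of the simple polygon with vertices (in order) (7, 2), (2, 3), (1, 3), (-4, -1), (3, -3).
Area = 73/2

Shoelace formula: Area = (1/2) |Σ_i (x_i · y_{i+1} − x_{i+1} · y_i)| (indices mod n). Compute each cross term:
  (7)(3) − (2)(2) = 17
  (2)(3) − (1)(3) = 3
  (1)(-1) − (-4)(3) = 11
  (-4)(-3) − (3)(-1) = 15
  (3)(2) − (7)(-3) = 27
Sum = 73, so (signed) Area = 73/2 = 73/2, |Area| = 73/2.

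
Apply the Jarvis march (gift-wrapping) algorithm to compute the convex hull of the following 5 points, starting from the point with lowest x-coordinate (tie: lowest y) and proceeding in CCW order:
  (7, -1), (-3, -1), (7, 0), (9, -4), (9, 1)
Hull (CCW) = [(-3, -1), (9, -4), (9, 1)]

Jarvis march: at each step, from the current hull vertex p, select the next vertex q as the point such that every other point lies strictly to the left of (or on) the directed line p → q. (Equivalently: for every other point r, the cross product (q − p) × (r − p) ≥ 0.)
Starting point (lowest x, tie lowest y): (-3, -1). Wrap until returning to start. Resulting hull: (-3, -1), (9, -4), (9, 1).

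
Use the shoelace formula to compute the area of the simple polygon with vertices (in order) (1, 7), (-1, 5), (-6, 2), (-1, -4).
Area = 63/2

Shoelace formula: Area = (1/2) |Σ_i (x_i · y_{i+1} − x_{i+1} · y_i)| (indices mod n). Compute each cross term:
  (1)(5) − (-1)(7) = 12
  (-1)(2) − (-6)(5) = 28
  (-6)(-4) − (-1)(2) = 26
  (-1)(7) − (1)(-4) = -3
Sum = 63, so (signed) Area = 63/2 = 63/2, |Area| = 63/2.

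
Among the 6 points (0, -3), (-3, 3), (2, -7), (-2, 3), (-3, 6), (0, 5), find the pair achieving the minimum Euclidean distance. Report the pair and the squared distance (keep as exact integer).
Pair = ((-3, 3), (-2, 3)); squared distance = 1

Compute all C(6, 2) = 15 pairwise squared distances (x_i − x_j)² + (y_i − y_j)². The minimum is 1, attained by the pair ((-3, 3), (-2, 3)).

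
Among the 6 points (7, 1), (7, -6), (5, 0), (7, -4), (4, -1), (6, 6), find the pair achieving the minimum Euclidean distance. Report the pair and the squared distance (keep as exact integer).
Pair = ((5, 0), (4, -1)); squared distance = 2

Compute all C(6, 2) = 15 pairwise squared distances (x_i − x_j)² + (y_i − y_j)². The minimum is 2, attained by the pair ((5, 0), (4, -1)).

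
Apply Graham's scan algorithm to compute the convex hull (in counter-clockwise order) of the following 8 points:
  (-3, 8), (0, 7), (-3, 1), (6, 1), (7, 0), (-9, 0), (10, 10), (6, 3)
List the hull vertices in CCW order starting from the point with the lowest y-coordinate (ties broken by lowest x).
Hull (CCW) = [(-9, 0), (7, 0), (10, 10), (-3, 8)]

Graham scan procedure:
  1. Find the pivot p₀ = point with lowest y (tie → lowest x): (-9, 0).
  2. Sort the remaining points by polar angle around p₀.
  3. Walk through sorted points, maintaining a stack; pop the top while the last three entries make a non-left turn (cross product ≤ 0).
  4. Final stack is the convex hull in CCW order: (-9, 0), (7, 0), (10, 10), (-3, 8).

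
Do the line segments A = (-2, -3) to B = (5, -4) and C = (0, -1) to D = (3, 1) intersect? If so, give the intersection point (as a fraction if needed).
No (intersection of containing lines falls outside at least one segment)

Parametrize and solve: t = -2/17, s = -16/17. At least one of these is outside [0, 1], so the segments do not intersect.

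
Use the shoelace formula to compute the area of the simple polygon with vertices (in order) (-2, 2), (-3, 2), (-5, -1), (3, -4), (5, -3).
Area = 53/2

Shoelace formula: Area = (1/2) |Σ_i (x_i · y_{i+1} − x_{i+1} · y_i)| (indices mod n). Compute each cross term:
  (-2)(2) − (-3)(2) = 2
  (-3)(-1) − (-5)(2) = 13
  (-5)(-4) − (3)(-1) = 23
  (3)(-3) − (5)(-4) = 11
  (5)(2) − (-2)(-3) = 4
Sum = 53, so (signed) Area = 53/2 = 53/2, |Area| = 53/2.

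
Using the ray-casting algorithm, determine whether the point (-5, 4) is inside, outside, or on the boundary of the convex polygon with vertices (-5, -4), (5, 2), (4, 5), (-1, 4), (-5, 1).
The point (-5, 4) lies strictly outside the polygon

Cast a horizontal ray to the right from the query point and count how many polygon edges it crosses (each edge strictly once or zero times, handled with the usual half-open convention). 
Parity of crossings → even ⇒ outside.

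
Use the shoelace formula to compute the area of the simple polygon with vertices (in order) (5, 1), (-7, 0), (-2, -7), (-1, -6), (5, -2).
Area = 54

Shoelace formula: Area = (1/2) |Σ_i (x_i · y_{i+1} − x_{i+1} · y_i)| (indices mod n). Compute each cross term:
  (5)(0) − (-7)(1) = 7
  (-7)(-7) − (-2)(0) = 49
  (-2)(-6) − (-1)(-7) = 5
  (-1)(-2) − (5)(-6) = 32
  (5)(1) − (5)(-2) = 15
Sum = 108, so (signed) Area = 108/2 = 54, |Area| = 54.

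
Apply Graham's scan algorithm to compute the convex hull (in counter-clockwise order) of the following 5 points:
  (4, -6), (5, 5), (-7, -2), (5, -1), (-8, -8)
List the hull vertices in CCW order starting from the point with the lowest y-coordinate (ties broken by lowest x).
Hull (CCW) = [(-8, -8), (4, -6), (5, -1), (5, 5), (-7, -2)]

Graham scan procedure:
  1. Find the pivot p₀ = point with lowest y (tie → lowest x): (-8, -8).
  2. Sort the remaining points by polar angle around p₀.
  3. Walk through sorted points, maintaining a stack; pop the top while the last three entries make a non-left turn (cross product ≤ 0).
  4. Final stack is the convex hull in CCW order: (-8, -8), (4, -6), (5, -1), (5, 5), (-7, -2).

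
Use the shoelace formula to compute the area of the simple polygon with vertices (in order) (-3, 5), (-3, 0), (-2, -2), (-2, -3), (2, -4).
Area = 35/2

Shoelace formula: Area = (1/2) |Σ_i (x_i · y_{i+1} − x_{i+1} · y_i)| (indices mod n). Compute each cross term:
  (-3)(0) − (-3)(5) = 15
  (-3)(-2) − (-2)(0) = 6
  (-2)(-3) − (-2)(-2) = 2
  (-2)(-4) − (2)(-3) = 14
  (2)(5) − (-3)(-4) = -2
Sum = 35, so (signed) Area = 35/2 = 35/2, |Area| = 35/2.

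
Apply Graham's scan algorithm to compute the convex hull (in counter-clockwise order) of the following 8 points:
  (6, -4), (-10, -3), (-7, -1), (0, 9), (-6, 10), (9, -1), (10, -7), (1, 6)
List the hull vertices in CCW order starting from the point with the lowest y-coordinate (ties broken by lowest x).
Hull (CCW) = [(10, -7), (9, -1), (0, 9), (-6, 10), (-10, -3)]

Graham scan procedure:
  1. Find the pivot p₀ = point with lowest y (tie → lowest x): (10, -7).
  2. Sort the remaining points by polar angle around p₀.
  3. Walk through sorted points, maintaining a stack; pop the top while the last three entries make a non-left turn (cross product ≤ 0).
  4. Final stack is the convex hull in CCW order: (10, -7), (9, -1), (0, 9), (-6, 10), (-10, -3).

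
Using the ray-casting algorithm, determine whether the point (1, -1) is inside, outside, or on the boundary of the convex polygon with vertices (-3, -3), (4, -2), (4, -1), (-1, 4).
The point (1, -1) lies strictly inside the polygon

Cast a horizontal ray to the right from the query point and count how many polygon edges it crosses (each edge strictly once or zero times, handled with the usual half-open convention). 
Parity of crossings → odd ⇒ inside.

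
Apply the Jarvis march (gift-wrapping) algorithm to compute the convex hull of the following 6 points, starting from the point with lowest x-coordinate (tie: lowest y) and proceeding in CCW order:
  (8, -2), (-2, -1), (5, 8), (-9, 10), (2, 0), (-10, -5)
Hull (CCW) = [(-10, -5), (8, -2), (5, 8), (-9, 10)]

Jarvis march: at each step, from the current hull vertex p, select the next vertex q as the point such that every other point lies strictly to the left of (or on) the directed line p → q. (Equivalently: for every other point r, the cross product (q − p) × (r − p) ≥ 0.)
Starting point (lowest x, tie lowest y): (-10, -5). Wrap until returning to start. Resulting hull: (-10, -5), (8, -2), (5, 8), (-9, 10).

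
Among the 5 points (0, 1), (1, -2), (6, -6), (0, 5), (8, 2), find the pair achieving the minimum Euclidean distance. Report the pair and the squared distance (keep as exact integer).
Pair = ((0, 1), (1, -2)); squared distance = 10

Compute all C(5, 2) = 10 pairwise squared distances (x_i − x_j)² + (y_i − y_j)². The minimum is 10, attained by the pair ((0, 1), (1, -2)).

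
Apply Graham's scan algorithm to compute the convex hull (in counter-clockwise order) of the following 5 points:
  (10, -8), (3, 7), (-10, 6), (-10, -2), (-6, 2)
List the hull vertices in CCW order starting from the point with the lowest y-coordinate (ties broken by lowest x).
Hull (CCW) = [(10, -8), (3, 7), (-10, 6), (-10, -2)]

Graham scan procedure:
  1. Find the pivot p₀ = point with lowest y (tie → lowest x): (10, -8).
  2. Sort the remaining points by polar angle around p₀.
  3. Walk through sorted points, maintaining a stack; pop the top while the last three entries make a non-left turn (cross product ≤ 0).
  4. Final stack is the convex hull in CCW order: (10, -8), (3, 7), (-10, 6), (-10, -2).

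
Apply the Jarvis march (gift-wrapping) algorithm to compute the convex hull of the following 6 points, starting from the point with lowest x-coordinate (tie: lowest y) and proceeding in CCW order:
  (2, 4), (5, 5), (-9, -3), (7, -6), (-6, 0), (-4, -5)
Hull (CCW) = [(-9, -3), (-4, -5), (7, -6), (5, 5), (2, 4), (-6, 0)]

Jarvis march: at each step, from the current hull vertex p, select the next vertex q as the point such that every other point lies strictly to the left of (or on) the directed line p → q. (Equivalently: for every other point r, the cross product (q − p) × (r − p) ≥ 0.)
Starting point (lowest x, tie lowest y): (-9, -3). Wrap until returning to start. Resulting hull: (-9, -3), (-4, -5), (7, -6), (5, 5), (2, 4), (-6, 0).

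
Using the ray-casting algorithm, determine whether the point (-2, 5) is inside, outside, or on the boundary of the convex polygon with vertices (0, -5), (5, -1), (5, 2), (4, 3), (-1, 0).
The point (-2, 5) lies strictly outside the polygon

Cast a horizontal ray to the right from the query point and count how many polygon edges it crosses (each edge strictly once or zero times, handled with the usual half-open convention). 
Parity of crossings → even ⇒ outside.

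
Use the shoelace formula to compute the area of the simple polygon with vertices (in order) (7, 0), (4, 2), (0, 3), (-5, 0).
Area = 41/2

Shoelace formula: Area = (1/2) |Σ_i (x_i · y_{i+1} − x_{i+1} · y_i)| (indices mod n). Compute each cross term:
  (7)(2) − (4)(0) = 14
  (4)(3) − (0)(2) = 12
  (0)(0) − (-5)(3) = 15
  (-5)(0) − (7)(0) = 0
Sum = 41, so (signed) Area = 41/2 = 41/2, |Area| = 41/2.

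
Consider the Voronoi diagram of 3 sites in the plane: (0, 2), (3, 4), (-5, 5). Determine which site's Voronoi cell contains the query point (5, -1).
Nearest site = (3, 4)

The Voronoi cell of site s contains exactly those query points closer to s than to any other site. Compute squared distances from q = (5, -1) to each site:
  (3 − 5)² + (4 − -1)² = 29
  (0 − 5)² + (2 − -1)² = 34
  (-5 − 5)² + (5 − -1)² = 136
Minimum is attained by (3, 4), so q lies in its Voronoi cell.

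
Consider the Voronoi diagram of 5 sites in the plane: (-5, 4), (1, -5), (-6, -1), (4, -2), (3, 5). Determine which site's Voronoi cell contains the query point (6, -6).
Nearest site = (4, -2)

The Voronoi cell of site s contains exactly those query points closer to s than to any other site. Compute squared distances from q = (6, -6) to each site:
  (4 − 6)² + (-2 − -6)² = 20
  (1 − 6)² + (-5 − -6)² = 26
  (3 − 6)² + (5 − -6)² = 130
  (-6 − 6)² + (-1 − -6)² = 169
  (-5 − 6)² + (4 − -6)² = 221
Minimum is attained by (4, -2), so q lies in its Voronoi cell.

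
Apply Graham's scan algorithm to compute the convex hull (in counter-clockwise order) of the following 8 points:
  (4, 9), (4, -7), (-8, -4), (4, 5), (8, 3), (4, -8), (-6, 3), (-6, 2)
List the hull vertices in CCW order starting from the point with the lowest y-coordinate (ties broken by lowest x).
Hull (CCW) = [(4, -8), (8, 3), (4, 9), (-6, 3), (-8, -4)]

Graham scan procedure:
  1. Find the pivot p₀ = point with lowest y (tie → lowest x): (4, -8).
  2. Sort the remaining points by polar angle around p₀.
  3. Walk through sorted points, maintaining a stack; pop the top while the last three entries make a non-left turn (cross product ≤ 0).
  4. Final stack is the convex hull in CCW order: (4, -8), (8, 3), (4, 9), (-6, 3), (-8, -4).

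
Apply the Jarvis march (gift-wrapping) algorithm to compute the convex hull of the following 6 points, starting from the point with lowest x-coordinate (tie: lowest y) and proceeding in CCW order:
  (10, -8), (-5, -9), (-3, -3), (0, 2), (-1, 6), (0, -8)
Hull (CCW) = [(-5, -9), (10, -8), (-1, 6)]

Jarvis march: at each step, from the current hull vertex p, select the next vertex q as the point such that every other point lies strictly to the left of (or on) the directed line p → q. (Equivalently: for every other point r, the cross product (q − p) × (r − p) ≥ 0.)
Starting point (lowest x, tie lowest y): (-5, -9). Wrap until returning to start. Resulting hull: (-5, -9), (10, -8), (-1, 6).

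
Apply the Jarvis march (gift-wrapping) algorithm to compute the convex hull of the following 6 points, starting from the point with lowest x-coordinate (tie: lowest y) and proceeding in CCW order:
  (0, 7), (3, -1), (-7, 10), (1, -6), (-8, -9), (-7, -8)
Hull (CCW) = [(-8, -9), (1, -6), (3, -1), (0, 7), (-7, 10)]

Jarvis march: at each step, from the current hull vertex p, select the next vertex q as the point such that every other point lies strictly to the left of (or on) the directed line p → q. (Equivalently: for every other point r, the cross product (q − p) × (r − p) ≥ 0.)
Starting point (lowest x, tie lowest y): (-8, -9). Wrap until returning to start. Resulting hull: (-8, -9), (1, -6), (3, -1), (0, 7), (-7, 10).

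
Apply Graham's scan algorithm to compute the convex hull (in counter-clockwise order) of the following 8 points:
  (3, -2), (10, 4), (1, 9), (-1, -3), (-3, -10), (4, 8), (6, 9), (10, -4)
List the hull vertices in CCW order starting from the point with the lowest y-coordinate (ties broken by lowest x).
Hull (CCW) = [(-3, -10), (10, -4), (10, 4), (6, 9), (1, 9)]

Graham scan procedure:
  1. Find the pivot p₀ = point with lowest y (tie → lowest x): (-3, -10).
  2. Sort the remaining points by polar angle around p₀.
  3. Walk through sorted points, maintaining a stack; pop the top while the last three entries make a non-left turn (cross product ≤ 0).
  4. Final stack is the convex hull in CCW order: (-3, -10), (10, -4), (10, 4), (6, 9), (1, 9).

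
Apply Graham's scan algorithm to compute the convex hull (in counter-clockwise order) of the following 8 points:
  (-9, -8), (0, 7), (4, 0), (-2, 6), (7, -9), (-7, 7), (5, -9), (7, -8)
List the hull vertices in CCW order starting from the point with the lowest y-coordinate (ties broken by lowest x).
Hull (CCW) = [(5, -9), (7, -9), (7, -8), (4, 0), (0, 7), (-7, 7), (-9, -8)]

Graham scan procedure:
  1. Find the pivot p₀ = point with lowest y (tie → lowest x): (5, -9).
  2. Sort the remaining points by polar angle around p₀.
  3. Walk through sorted points, maintaining a stack; pop the top while the last three entries make a non-left turn (cross product ≤ 0).
  4. Final stack is the convex hull in CCW order: (5, -9), (7, -9), (7, -8), (4, 0), (0, 7), (-7, 7), (-9, -8).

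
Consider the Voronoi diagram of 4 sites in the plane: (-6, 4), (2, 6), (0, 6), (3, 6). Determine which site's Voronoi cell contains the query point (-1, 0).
Nearest site = (0, 6)

The Voronoi cell of site s contains exactly those query points closer to s than to any other site. Compute squared distances from q = (-1, 0) to each site:
  (0 − -1)² + (6 − 0)² = 37
  (-6 − -1)² + (4 − 0)² = 41
  (2 − -1)² + (6 − 0)² = 45
  (3 − -1)² + (6 − 0)² = 52
Minimum is attained by (0, 6), so q lies in its Voronoi cell.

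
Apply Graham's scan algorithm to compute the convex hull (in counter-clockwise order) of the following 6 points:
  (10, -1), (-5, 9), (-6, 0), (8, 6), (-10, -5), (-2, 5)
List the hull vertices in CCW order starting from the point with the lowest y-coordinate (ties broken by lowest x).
Hull (CCW) = [(-10, -5), (10, -1), (8, 6), (-5, 9)]

Graham scan procedure:
  1. Find the pivot p₀ = point with lowest y (tie → lowest x): (-10, -5).
  2. Sort the remaining points by polar angle around p₀.
  3. Walk through sorted points, maintaining a stack; pop the top while the last three entries make a non-left turn (cross product ≤ 0).
  4. Final stack is the convex hull in CCW order: (-10, -5), (10, -1), (8, 6), (-5, 9).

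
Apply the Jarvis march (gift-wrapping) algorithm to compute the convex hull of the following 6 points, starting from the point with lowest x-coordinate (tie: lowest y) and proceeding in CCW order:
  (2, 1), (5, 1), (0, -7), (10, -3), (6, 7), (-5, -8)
Hull (CCW) = [(-5, -8), (0, -7), (10, -3), (6, 7)]

Jarvis march: at each step, from the current hull vertex p, select the next vertex q as the point such that every other point lies strictly to the left of (or on) the directed line p → q. (Equivalently: for every other point r, the cross product (q − p) × (r − p) ≥ 0.)
Starting point (lowest x, tie lowest y): (-5, -8). Wrap until returning to start. Resulting hull: (-5, -8), (0, -7), (10, -3), (6, 7).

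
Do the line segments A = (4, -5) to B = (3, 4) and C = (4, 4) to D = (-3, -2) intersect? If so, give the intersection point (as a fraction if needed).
Yes; intersection at (71/23, 74/23) (t = 21/23 on AB, s = 3/23 on CD)

Parametrize AB as A + t(B − A) = (4 + -1 t, -5 + 9 t) and CD as C + s(D − C) = (4 + -7 s, 4 + -6 s). Solve the linear system for (t, s). Determinant = -69 ≠ 0, so a unique intersection of the containing lines exists. Solution: t = 21/23, s = 3/23 — both in [0, 1], so the segments cross. Intersection point: (71/23, 74/23).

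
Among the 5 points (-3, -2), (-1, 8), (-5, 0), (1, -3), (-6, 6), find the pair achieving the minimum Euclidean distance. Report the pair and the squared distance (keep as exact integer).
Pair = ((-3, -2), (-5, 0)); squared distance = 8

Compute all C(5, 2) = 10 pairwise squared distances (x_i − x_j)² + (y_i − y_j)². The minimum is 8, attained by the pair ((-3, -2), (-5, 0)).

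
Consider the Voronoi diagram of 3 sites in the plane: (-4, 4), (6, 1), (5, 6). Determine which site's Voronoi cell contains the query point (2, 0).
Nearest site = (6, 1)

The Voronoi cell of site s contains exactly those query points closer to s than to any other site. Compute squared distances from q = (2, 0) to each site:
  (6 − 2)² + (1 − 0)² = 17
  (5 − 2)² + (6 − 0)² = 45
  (-4 − 2)² + (4 − 0)² = 52
Minimum is attained by (6, 1), so q lies in its Voronoi cell.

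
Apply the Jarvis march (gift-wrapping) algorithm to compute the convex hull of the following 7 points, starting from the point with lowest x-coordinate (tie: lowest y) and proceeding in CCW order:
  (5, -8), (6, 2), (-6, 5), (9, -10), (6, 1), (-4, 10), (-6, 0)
Hull (CCW) = [(-6, 0), (5, -8), (9, -10), (6, 2), (-4, 10), (-6, 5)]

Jarvis march: at each step, from the current hull vertex p, select the next vertex q as the point such that every other point lies strictly to the left of (or on) the directed line p → q. (Equivalently: for every other point r, the cross product (q − p) × (r − p) ≥ 0.)
Starting point (lowest x, tie lowest y): (-6, 0). Wrap until returning to start. Resulting hull: (-6, 0), (5, -8), (9, -10), (6, 2), (-4, 10), (-6, 5).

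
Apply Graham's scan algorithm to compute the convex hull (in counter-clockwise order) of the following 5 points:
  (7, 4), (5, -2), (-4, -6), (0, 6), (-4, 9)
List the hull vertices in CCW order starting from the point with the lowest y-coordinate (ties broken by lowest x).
Hull (CCW) = [(-4, -6), (5, -2), (7, 4), (-4, 9)]

Graham scan procedure:
  1. Find the pivot p₀ = point with lowest y (tie → lowest x): (-4, -6).
  2. Sort the remaining points by polar angle around p₀.
  3. Walk through sorted points, maintaining a stack; pop the top while the last three entries make a non-left turn (cross product ≤ 0).
  4. Final stack is the convex hull in CCW order: (-4, -6), (5, -2), (7, 4), (-4, 9).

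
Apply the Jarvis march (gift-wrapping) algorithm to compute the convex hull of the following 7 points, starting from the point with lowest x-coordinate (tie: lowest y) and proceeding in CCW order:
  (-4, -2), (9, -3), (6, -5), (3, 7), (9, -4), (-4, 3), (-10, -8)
Hull (CCW) = [(-10, -8), (6, -5), (9, -4), (9, -3), (3, 7), (-4, 3)]

Jarvis march: at each step, from the current hull vertex p, select the next vertex q as the point such that every other point lies strictly to the left of (or on) the directed line p → q. (Equivalently: for every other point r, the cross product (q − p) × (r − p) ≥ 0.)
Starting point (lowest x, tie lowest y): (-10, -8). Wrap until returning to start. Resulting hull: (-10, -8), (6, -5), (9, -4), (9, -3), (3, 7), (-4, 3).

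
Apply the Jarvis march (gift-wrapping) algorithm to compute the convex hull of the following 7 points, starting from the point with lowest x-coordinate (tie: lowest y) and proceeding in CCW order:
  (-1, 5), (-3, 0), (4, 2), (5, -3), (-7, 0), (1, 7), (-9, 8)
Hull (CCW) = [(-9, 8), (-7, 0), (5, -3), (4, 2), (1, 7)]

Jarvis march: at each step, from the current hull vertex p, select the next vertex q as the point such that every other point lies strictly to the left of (or on) the directed line p → q. (Equivalently: for every other point r, the cross product (q − p) × (r − p) ≥ 0.)
Starting point (lowest x, tie lowest y): (-9, 8). Wrap until returning to start. Resulting hull: (-9, 8), (-7, 0), (5, -3), (4, 2), (1, 7).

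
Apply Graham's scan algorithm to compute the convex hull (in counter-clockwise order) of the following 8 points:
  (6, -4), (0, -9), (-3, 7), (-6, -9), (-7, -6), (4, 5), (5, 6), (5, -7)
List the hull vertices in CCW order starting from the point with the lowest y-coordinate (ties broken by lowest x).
Hull (CCW) = [(-6, -9), (0, -9), (5, -7), (6, -4), (5, 6), (-3, 7), (-7, -6)]

Graham scan procedure:
  1. Find the pivot p₀ = point with lowest y (tie → lowest x): (-6, -9).
  2. Sort the remaining points by polar angle around p₀.
  3. Walk through sorted points, maintaining a stack; pop the top while the last three entries make a non-left turn (cross product ≤ 0).
  4. Final stack is the convex hull in CCW order: (-6, -9), (0, -9), (5, -7), (6, -4), (5, 6), (-3, 7), (-7, -6).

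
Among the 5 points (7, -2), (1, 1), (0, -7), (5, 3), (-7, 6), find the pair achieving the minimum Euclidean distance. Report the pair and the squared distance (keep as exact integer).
Pair = ((1, 1), (5, 3)); squared distance = 20

Compute all C(5, 2) = 10 pairwise squared distances (x_i − x_j)² + (y_i − y_j)². The minimum is 20, attained by the pair ((1, 1), (5, 3)).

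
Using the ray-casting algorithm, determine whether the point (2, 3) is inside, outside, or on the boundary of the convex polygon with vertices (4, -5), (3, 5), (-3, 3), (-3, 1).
The point (2, 3) lies strictly inside the polygon

Cast a horizontal ray to the right from the query point and count how many polygon edges it crosses (each edge strictly once or zero times, handled with the usual half-open convention). 
Parity of crossings → odd ⇒ inside.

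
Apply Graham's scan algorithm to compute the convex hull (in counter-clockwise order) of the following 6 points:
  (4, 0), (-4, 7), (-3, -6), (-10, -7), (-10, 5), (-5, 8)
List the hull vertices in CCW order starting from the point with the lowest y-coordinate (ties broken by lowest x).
Hull (CCW) = [(-10, -7), (-3, -6), (4, 0), (-5, 8), (-10, 5)]

Graham scan procedure:
  1. Find the pivot p₀ = point with lowest y (tie → lowest x): (-10, -7).
  2. Sort the remaining points by polar angle around p₀.
  3. Walk through sorted points, maintaining a stack; pop the top while the last three entries make a non-left turn (cross product ≤ 0).
  4. Final stack is the convex hull in CCW order: (-10, -7), (-3, -6), (4, 0), (-5, 8), (-10, 5).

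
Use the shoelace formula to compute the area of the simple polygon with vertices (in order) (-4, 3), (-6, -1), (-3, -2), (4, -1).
Area = 25

Shoelace formula: Area = (1/2) |Σ_i (x_i · y_{i+1} − x_{i+1} · y_i)| (indices mod n). Compute each cross term:
  (-4)(-1) − (-6)(3) = 22
  (-6)(-2) − (-3)(-1) = 9
  (-3)(-1) − (4)(-2) = 11
  (4)(3) − (-4)(-1) = 8
Sum = 50, so (signed) Area = 50/2 = 25, |Area| = 25.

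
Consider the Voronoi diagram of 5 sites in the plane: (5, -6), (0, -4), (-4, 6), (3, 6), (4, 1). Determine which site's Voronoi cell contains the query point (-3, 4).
Nearest site = (-4, 6)

The Voronoi cell of site s contains exactly those query points closer to s than to any other site. Compute squared distances from q = (-3, 4) to each site:
  (-4 − -3)² + (6 − 4)² = 5
  (3 − -3)² + (6 − 4)² = 40
  (4 − -3)² + (1 − 4)² = 58
  (0 − -3)² + (-4 − 4)² = 73
  (5 − -3)² + (-6 − 4)² = 164
Minimum is attained by (-4, 6), so q lies in its Voronoi cell.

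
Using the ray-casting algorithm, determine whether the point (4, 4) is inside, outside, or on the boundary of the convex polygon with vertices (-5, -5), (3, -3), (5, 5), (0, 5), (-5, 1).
The point (4, 4) lies strictly inside the polygon

Cast a horizontal ray to the right from the query point and count how many polygon edges it crosses (each edge strictly once or zero times, handled with the usual half-open convention). 
Parity of crossings → odd ⇒ inside.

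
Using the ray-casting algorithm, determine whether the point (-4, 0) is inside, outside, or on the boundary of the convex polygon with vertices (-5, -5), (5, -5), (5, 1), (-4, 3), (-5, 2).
The point (-4, 0) lies strictly inside the polygon

Cast a horizontal ray to the right from the query point and count how many polygon edges it crosses (each edge strictly once or zero times, handled with the usual half-open convention). 
Parity of crossings → odd ⇒ inside.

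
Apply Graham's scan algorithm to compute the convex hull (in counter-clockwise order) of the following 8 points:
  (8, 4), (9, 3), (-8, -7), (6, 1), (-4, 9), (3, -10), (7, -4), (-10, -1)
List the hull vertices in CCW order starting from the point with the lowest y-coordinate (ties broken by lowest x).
Hull (CCW) = [(3, -10), (7, -4), (9, 3), (8, 4), (-4, 9), (-10, -1), (-8, -7)]

Graham scan procedure:
  1. Find the pivot p₀ = point with lowest y (tie → lowest x): (3, -10).
  2. Sort the remaining points by polar angle around p₀.
  3. Walk through sorted points, maintaining a stack; pop the top while the last three entries make a non-left turn (cross product ≤ 0).
  4. Final stack is the convex hull in CCW order: (3, -10), (7, -4), (9, 3), (8, 4), (-4, 9), (-10, -1), (-8, -7).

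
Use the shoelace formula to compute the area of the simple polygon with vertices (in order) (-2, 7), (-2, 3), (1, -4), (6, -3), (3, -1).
Area = 28

Shoelace formula: Area = (1/2) |Σ_i (x_i · y_{i+1} − x_{i+1} · y_i)| (indices mod n). Compute each cross term:
  (-2)(3) − (-2)(7) = 8
  (-2)(-4) − (1)(3) = 5
  (1)(-3) − (6)(-4) = 21
  (6)(-1) − (3)(-3) = 3
  (3)(7) − (-2)(-1) = 19
Sum = 56, so (signed) Area = 56/2 = 28, |Area| = 28.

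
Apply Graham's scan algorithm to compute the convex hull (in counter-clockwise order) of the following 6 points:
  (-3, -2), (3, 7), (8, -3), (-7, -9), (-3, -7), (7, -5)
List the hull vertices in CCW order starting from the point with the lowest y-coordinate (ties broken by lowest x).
Hull (CCW) = [(-7, -9), (7, -5), (8, -3), (3, 7), (-3, -2)]

Graham scan procedure:
  1. Find the pivot p₀ = point with lowest y (tie → lowest x): (-7, -9).
  2. Sort the remaining points by polar angle around p₀.
  3. Walk through sorted points, maintaining a stack; pop the top while the last three entries make a non-left turn (cross product ≤ 0).
  4. Final stack is the convex hull in CCW order: (-7, -9), (7, -5), (8, -3), (3, 7), (-3, -2).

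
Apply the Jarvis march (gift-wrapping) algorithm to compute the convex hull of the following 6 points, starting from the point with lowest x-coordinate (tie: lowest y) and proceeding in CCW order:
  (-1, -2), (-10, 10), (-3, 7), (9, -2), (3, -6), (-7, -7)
Hull (CCW) = [(-10, 10), (-7, -7), (3, -6), (9, -2), (-3, 7)]

Jarvis march: at each step, from the current hull vertex p, select the next vertex q as the point such that every other point lies strictly to the left of (or on) the directed line p → q. (Equivalently: for every other point r, the cross product (q − p) × (r − p) ≥ 0.)
Starting point (lowest x, tie lowest y): (-10, 10). Wrap until returning to start. Resulting hull: (-10, 10), (-7, -7), (3, -6), (9, -2), (-3, 7).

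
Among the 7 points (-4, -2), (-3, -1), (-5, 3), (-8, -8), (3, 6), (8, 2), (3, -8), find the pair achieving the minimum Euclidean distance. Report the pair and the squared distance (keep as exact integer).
Pair = ((-4, -2), (-3, -1)); squared distance = 2

Compute all C(7, 2) = 21 pairwise squared distances (x_i − x_j)² + (y_i − y_j)². The minimum is 2, attained by the pair ((-4, -2), (-3, -1)).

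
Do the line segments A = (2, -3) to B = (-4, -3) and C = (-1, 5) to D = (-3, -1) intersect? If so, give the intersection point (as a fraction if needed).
No (intersection of containing lines falls outside at least one segment)

Parametrize and solve: t = 17/18, s = 4/3. At least one of these is outside [0, 1], so the segments do not intersect.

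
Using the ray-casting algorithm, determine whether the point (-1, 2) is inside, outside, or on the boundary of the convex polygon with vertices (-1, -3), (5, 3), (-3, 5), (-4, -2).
The point (-1, 2) lies strictly inside the polygon

Cast a horizontal ray to the right from the query point and count how many polygon edges it crosses (each edge strictly once or zero times, handled with the usual half-open convention). 
Parity of crossings → odd ⇒ inside.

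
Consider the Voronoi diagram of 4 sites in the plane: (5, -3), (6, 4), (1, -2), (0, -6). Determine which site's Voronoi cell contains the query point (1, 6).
Nearest site = (6, 4)

The Voronoi cell of site s contains exactly those query points closer to s than to any other site. Compute squared distances from q = (1, 6) to each site:
  (6 − 1)² + (4 − 6)² = 29
  (1 − 1)² + (-2 − 6)² = 64
  (5 − 1)² + (-3 − 6)² = 97
  (0 − 1)² + (-6 − 6)² = 145
Minimum is attained by (6, 4), so q lies in its Voronoi cell.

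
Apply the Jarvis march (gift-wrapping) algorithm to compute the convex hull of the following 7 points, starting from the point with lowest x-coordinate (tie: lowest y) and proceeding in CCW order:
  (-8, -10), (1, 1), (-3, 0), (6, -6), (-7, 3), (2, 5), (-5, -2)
Hull (CCW) = [(-8, -10), (6, -6), (2, 5), (-7, 3)]

Jarvis march: at each step, from the current hull vertex p, select the next vertex q as the point such that every other point lies strictly to the left of (or on) the directed line p → q. (Equivalently: for every other point r, the cross product (q − p) × (r − p) ≥ 0.)
Starting point (lowest x, tie lowest y): (-8, -10). Wrap until returning to start. Resulting hull: (-8, -10), (6, -6), (2, 5), (-7, 3).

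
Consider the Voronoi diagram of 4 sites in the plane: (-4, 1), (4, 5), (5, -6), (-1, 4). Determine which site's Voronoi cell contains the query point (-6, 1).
Nearest site = (-4, 1)

The Voronoi cell of site s contains exactly those query points closer to s than to any other site. Compute squared distances from q = (-6, 1) to each site:
  (-4 − -6)² + (1 − 1)² = 4
  (-1 − -6)² + (4 − 1)² = 34
  (4 − -6)² + (5 − 1)² = 116
  (5 − -6)² + (-6 − 1)² = 170
Minimum is attained by (-4, 1), so q lies in its Voronoi cell.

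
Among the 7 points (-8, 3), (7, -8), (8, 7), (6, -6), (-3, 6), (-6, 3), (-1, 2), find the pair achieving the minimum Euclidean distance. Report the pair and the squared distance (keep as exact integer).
Pair = ((-8, 3), (-6, 3)); squared distance = 4

Compute all C(7, 2) = 21 pairwise squared distances (x_i − x_j)² + (y_i − y_j)². The minimum is 4, attained by the pair ((-8, 3), (-6, 3)).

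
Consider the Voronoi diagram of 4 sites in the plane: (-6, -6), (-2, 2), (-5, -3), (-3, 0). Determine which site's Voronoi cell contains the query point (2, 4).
Nearest site = (-2, 2)

The Voronoi cell of site s contains exactly those query points closer to s than to any other site. Compute squared distances from q = (2, 4) to each site:
  (-2 − 2)² + (2 − 4)² = 20
  (-3 − 2)² + (0 − 4)² = 41
  (-5 − 2)² + (-3 − 4)² = 98
  (-6 − 2)² + (-6 − 4)² = 164
Minimum is attained by (-2, 2), so q lies in its Voronoi cell.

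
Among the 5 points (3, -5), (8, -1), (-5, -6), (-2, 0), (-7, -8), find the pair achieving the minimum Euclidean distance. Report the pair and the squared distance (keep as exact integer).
Pair = ((-5, -6), (-7, -8)); squared distance = 8

Compute all C(5, 2) = 10 pairwise squared distances (x_i − x_j)² + (y_i − y_j)². The minimum is 8, attained by the pair ((-5, -6), (-7, -8)).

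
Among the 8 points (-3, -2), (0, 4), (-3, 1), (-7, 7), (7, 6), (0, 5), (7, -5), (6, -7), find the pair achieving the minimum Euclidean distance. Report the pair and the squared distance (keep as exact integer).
Pair = ((0, 4), (0, 5)); squared distance = 1

Compute all C(8, 2) = 28 pairwise squared distances (x_i − x_j)² + (y_i − y_j)². The minimum is 1, attained by the pair ((0, 4), (0, 5)).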